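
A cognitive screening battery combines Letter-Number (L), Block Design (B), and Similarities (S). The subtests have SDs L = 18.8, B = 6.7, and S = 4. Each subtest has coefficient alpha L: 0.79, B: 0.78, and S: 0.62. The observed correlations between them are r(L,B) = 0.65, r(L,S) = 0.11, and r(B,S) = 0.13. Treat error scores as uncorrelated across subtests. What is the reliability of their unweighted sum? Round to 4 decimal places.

Var(L+B+S) = 18.8² + 6.7² + 4² + 2·[18.8·6.7·0.65 + 18.8·4·0.11 + 6.7·4·0.13] = 414.33 + 187.26 = 601.59.
With uncorrelated errors the cross-covariances are all true-score covariance, so they carry over unchanged; only the diagonal terms shrink to ρᵢσᵢ².
True-score variance = [18.8²·0.79 + 6.7²·0.78 + 4²·0.62] + 187.26 = 324.152 + 187.26 = 511.412.
Reliability = 511.412 / 601.59 = 0.8501.

0.8501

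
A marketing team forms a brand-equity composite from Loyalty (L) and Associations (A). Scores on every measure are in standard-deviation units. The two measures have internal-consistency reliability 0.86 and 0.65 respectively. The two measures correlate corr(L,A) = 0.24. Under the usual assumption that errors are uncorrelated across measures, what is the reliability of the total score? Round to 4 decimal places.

0.8024

Var(L+A) = 2 + 2·[0.24] = 2 + 0.48 = 2.48.
Because errors are independent across components, Cov(Tᵢ,Tⱼ) = Cov(Xᵢ,Xⱼ); the off-diagonal part of the true-score variance is the same as above.
True-score variance = [0.86 + 0.65] + 0.48 = 1.51 + 0.48 = 1.99.
Reliability = 1.99 / 2.48 = 0.8024.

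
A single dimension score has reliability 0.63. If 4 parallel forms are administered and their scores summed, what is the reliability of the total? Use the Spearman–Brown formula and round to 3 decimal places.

ρ_k = kρ / (1 + (k−1)ρ) = 4·0.63 / (1 + 3·0.63) = 2.520 / 2.890 = 0.872.

0.872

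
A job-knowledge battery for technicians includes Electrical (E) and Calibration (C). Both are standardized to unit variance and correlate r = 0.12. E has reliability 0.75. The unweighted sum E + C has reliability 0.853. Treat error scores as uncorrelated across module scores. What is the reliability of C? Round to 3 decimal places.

Var(E+C) = 2 + 2·0.12 = 2.240.
True-score variance = ρ_E + ρ_C + 2·0.12, so 0.853 = (0.75 + ρ_C + 0.24) / 2.240.
ρ_C = 0.853·2.240 − 0.75 − 0.24 = 0.921.

0.921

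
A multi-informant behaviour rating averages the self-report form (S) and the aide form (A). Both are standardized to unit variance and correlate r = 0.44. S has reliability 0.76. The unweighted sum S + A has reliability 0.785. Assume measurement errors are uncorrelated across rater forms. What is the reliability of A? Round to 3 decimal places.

0.621

Var(S+A) = 2 + 2·0.44 = 2.880.
True-score variance = ρ_S + ρ_A + 2·0.44, so 0.785 = (0.76 + ρ_A + 0.88) / 2.880.
ρ_A = 0.785·2.880 − 0.76 − 0.88 = 0.621.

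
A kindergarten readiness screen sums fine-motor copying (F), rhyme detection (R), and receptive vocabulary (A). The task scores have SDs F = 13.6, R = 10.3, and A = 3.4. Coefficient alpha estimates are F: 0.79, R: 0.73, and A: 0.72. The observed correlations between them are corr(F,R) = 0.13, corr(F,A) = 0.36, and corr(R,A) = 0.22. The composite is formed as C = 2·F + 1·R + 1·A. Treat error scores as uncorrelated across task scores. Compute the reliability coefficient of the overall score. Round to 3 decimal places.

Var(C) = 2²·13.6² + 10.3² + 3.4² + 2·[2·13.6·10.3·0.13 + 2·13.6·3.4·0.36 + 10.3·3.4·0.22] = 857.49 + 154.836 = 1012.33.
With uncorrelated errors the cross-covariances are all true-score covariance, so they carry over unchanged; only the diagonal terms shrink to ρᵢσᵢ².
True-score variance = [2²·13.6²·0.79 + 10.3²·0.73 + 3.4²·0.72] + 154.836 = 670.242 + 154.836 = 825.078.
Reliability = 825.078 / 1012.33 = 0.815.

0.815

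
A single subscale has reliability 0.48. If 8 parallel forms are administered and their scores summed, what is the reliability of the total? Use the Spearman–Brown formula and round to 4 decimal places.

ρ_k = kρ / (1 + (k−1)ρ) = 8·0.48 / (1 + 7·0.48) = 3.840 / 4.360 = 0.8807.

0.8807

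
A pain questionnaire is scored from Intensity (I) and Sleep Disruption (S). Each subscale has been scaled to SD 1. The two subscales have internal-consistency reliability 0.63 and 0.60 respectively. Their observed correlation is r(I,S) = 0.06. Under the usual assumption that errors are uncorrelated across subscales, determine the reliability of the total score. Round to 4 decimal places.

0.6368

Var(I+S) = 2 + 2·[0.06] = 2 + 0.12 = 2.12.
With uncorrelated errors the cross-covariances are all true-score covariance, so they carry over unchanged; only the diagonal terms shrink to ρᵢσᵢ².
True-score variance = [0.63 + 0.60] + 0.12 = 1.23 + 0.12 = 1.35.
Reliability = 1.35 / 2.12 = 0.6368.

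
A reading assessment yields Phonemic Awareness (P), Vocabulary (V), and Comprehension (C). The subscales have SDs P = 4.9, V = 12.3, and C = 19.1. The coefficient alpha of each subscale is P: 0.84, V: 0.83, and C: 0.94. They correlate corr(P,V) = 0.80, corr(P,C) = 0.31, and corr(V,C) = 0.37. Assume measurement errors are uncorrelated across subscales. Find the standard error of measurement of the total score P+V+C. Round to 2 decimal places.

7.17

Var(total) = 540.11 + 328.306 = 868.416.
True-score variance = 488.661 + 328.306 = 816.967, so reliability = 0.9408.
Error variance = 868.416 − 816.967 = 51.4495; SEM = √51.4495 = 7.17.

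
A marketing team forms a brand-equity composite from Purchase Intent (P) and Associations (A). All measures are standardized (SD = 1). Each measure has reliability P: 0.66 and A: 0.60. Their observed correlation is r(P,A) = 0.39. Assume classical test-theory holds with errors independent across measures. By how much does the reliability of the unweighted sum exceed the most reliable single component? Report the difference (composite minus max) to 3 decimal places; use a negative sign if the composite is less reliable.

Var(sum) = 2 + 0.78 = 2.78; true-score variance = 1.26 + 0.78 = 2.04; composite reliability = 0.7338.
Max component reliability = 0.6600.
Difference = 0.7338 − 0.6600 = 0.074.

0.074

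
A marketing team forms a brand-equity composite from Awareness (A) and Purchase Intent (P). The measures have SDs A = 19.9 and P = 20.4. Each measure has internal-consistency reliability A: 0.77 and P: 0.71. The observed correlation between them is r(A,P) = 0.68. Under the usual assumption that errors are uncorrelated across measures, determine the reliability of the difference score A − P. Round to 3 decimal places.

0.186

Var(A−P) = 19.9² + 20.4² − 2·19.9·20.4·0.68 = 812.17 − 552.106 = 260.064.
Because errors are independent across components, Cov(Tᵢ,Tⱼ) = Cov(Xᵢ,Xⱼ); the off-diagonal part of the true-score variance is the same as above.
True-score variance = [19.9²·0.77 + 20.4²·0.71] − 552.106 = 600.401 − 552.106 = 48.2957.
Reliability = 48.2957 / 260.064 = 0.186.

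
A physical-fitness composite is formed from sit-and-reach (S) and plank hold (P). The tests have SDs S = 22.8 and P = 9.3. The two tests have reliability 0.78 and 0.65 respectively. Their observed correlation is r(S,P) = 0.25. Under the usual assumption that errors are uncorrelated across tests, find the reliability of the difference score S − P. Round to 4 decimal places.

Var(S−P) = 22.8² + 9.3² − 2·22.8·9.3·0.25 = 606.33 − 106.02 = 500.31.
Under uncorrelated errors the observed covariances equal the true-score covariances, so only the own-variance terms attenuate.
True-score variance = [22.8²·0.78 + 9.3²·0.65] − 106.02 = 461.694 − 106.02 = 355.674.
Reliability = 355.674 / 500.31 = 0.7109.

0.7109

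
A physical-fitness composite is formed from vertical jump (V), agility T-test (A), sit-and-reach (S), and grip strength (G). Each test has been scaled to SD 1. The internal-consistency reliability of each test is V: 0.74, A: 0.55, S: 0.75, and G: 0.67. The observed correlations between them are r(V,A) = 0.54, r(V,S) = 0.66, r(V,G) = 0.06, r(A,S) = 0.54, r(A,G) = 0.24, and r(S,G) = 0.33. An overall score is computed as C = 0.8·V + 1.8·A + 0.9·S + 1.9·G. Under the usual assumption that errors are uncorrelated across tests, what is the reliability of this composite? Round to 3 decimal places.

0.805

Var(C) = 0.8² + 1.8² + 0.9² + 1.9² + 2·[1.44·0.54 + 0.72·0.66 + 1.52·0.06 + 1.62·0.54 + 3.42·0.24 + 1.71·0.33] = 8.3 + 7.2078 = 15.5078.
Because errors are independent across components, Cov(Tᵢ,Tⱼ) = Cov(Xᵢ,Xⱼ); the off-diagonal part of the true-score variance is the same as above.
True-score variance = [0.8²·0.74 + 1.8²·0.55 + 0.9²·0.75 + 1.9²·0.67] + 7.2078 = 5.2818 + 7.2078 = 12.4896.
Reliability = 12.4896 / 15.5078 = 0.805.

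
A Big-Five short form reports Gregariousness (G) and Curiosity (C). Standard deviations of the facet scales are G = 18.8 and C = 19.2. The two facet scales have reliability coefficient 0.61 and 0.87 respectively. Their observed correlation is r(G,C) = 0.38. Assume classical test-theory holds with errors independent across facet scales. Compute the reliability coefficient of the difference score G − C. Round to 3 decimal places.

0.585

Var(G−C) = 18.8² + 19.2² − 2·18.8·19.2·0.38 = 722.08 − 274.33 = 447.75.
Under uncorrelated errors the observed covariances equal the true-score covariances, so only the own-variance terms attenuate.
True-score variance = [18.8²·0.61 + 19.2²·0.87] − 274.33 = 536.315 − 274.33 = 261.986.
Reliability = 261.986 / 447.75 = 0.585.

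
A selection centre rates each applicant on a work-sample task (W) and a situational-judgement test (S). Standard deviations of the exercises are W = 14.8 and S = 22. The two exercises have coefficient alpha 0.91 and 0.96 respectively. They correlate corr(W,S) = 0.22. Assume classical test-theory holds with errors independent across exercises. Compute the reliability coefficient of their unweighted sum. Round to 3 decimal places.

Var(W+S) = 14.8² + 22² + 2·[14.8·22·0.22] = 703.04 + 143.264 = 846.304.
Because errors are independent across components, Cov(Tᵢ,Tⱼ) = Cov(Xᵢ,Xⱼ); the off-diagonal part of the true-score variance is the same as above.
True-score variance = [14.8²·0.91 + 22²·0.96] + 143.264 = 663.966 + 143.264 = 807.23.
Reliability = 807.23 / 846.304 = 0.954.

0.954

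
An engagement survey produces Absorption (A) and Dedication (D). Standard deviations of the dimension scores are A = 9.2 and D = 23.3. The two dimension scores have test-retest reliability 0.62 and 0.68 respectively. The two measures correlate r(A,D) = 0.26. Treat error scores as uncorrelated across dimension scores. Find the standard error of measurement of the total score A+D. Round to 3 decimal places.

14.349

Var(total) = 627.53 + 111.467 = 738.997.
True-score variance = 421.642 + 111.467 = 533.109, so reliability = 0.7214.
Error variance = 738.997 − 533.109 = 205.888; SEM = √205.888 = 14.349.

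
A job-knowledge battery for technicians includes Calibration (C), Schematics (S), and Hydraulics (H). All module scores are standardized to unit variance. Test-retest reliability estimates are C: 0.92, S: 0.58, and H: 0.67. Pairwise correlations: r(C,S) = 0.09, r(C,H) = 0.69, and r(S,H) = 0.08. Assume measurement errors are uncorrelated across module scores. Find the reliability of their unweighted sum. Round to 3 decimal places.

0.824

Var(C+S+H) = 3 + 2·[0.09 + 0.69 + 0.08] = 3 + 1.72 = 4.72.
With uncorrelated errors the cross-covariances are all true-score covariance, so they carry over unchanged; only the diagonal terms shrink to ρᵢσᵢ².
True-score variance = [0.92 + 0.58 + 0.67] + 1.72 = 2.17 + 1.72 = 3.89.
Reliability = 3.89 / 4.72 = 0.824.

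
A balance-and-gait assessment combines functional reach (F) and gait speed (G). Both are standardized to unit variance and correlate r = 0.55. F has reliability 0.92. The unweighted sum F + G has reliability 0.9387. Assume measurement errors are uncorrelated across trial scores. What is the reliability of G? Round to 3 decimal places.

0.890

Var(F+G) = 2 + 2·0.55 = 3.100.
True-score variance = ρ_F + ρ_G + 2·0.55, so 0.9387 = (0.92 + ρ_G + 1.10) / 3.100.
ρ_G = 0.9387·3.100 − 0.92 − 1.10 = 0.890.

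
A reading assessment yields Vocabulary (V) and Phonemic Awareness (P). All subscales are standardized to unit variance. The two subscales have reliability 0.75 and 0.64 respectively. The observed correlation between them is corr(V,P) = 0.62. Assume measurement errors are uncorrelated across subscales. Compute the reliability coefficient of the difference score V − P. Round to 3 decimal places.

Var(V−P) = 1 + 1 − 2·0.62 = 2 − 1.24 = 0.76.
Under uncorrelated errors the observed covariances equal the true-score covariances, so only the own-variance terms attenuate.
True-score variance = [0.75 + 0.64] − 1.24 = 1.39 − 1.24 = 0.15.
Reliability = 0.15 / 0.76 = 0.197.

0.197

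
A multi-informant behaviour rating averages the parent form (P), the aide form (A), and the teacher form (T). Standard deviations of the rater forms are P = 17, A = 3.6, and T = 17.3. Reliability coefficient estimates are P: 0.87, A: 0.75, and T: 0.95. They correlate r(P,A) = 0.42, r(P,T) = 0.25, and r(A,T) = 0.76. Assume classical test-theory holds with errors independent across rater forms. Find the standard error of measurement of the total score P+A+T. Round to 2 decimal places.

7.47

Var(total) = 601.25 + 293.124 = 894.374.
True-score variance = 545.476 + 293.124 = 838.599, so reliability = 0.9376.
Error variance = 894.374 − 838.599 = 55.7745; SEM = √55.7745 = 7.47.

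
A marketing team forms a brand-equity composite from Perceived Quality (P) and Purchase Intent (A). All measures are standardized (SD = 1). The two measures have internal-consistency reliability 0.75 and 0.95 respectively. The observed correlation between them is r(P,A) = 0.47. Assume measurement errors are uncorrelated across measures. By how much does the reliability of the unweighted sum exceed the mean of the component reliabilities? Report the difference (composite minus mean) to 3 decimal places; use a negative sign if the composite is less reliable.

0.048

Var(sum) = 2 + 0.94 = 2.94; true-score variance = 1.7 + 0.94 = 2.64; composite reliability = 0.8980.
Mean component reliability = 0.8500.
Difference = 0.8980 − 0.8500 = 0.048.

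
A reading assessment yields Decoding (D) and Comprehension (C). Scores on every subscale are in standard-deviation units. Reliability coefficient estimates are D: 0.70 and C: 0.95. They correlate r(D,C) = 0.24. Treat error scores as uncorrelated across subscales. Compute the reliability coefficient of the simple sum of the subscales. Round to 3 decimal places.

Var(D+C) = 2 + 2·[0.24] = 2 + 0.48 = 2.48.
Under uncorrelated errors the observed covariances equal the true-score covariances, so only the own-variance terms attenuate.
True-score variance = [0.70 + 0.95] + 0.48 = 1.65 + 0.48 = 2.13.
Reliability = 2.13 / 2.48 = 0.859.

0.859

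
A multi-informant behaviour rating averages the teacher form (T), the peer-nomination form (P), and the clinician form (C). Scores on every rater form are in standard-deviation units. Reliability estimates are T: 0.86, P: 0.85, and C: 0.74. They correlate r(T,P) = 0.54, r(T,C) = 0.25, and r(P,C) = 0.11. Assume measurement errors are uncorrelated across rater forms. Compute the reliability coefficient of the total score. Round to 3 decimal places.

Var(T+P+C) = 3 + 2·[0.54 + 0.25 + 0.11] = 3 + 1.8 = 4.8.
Because errors are independent across components, Cov(Tᵢ,Tⱼ) = Cov(Xᵢ,Xⱼ); the off-diagonal part of the true-score variance is the same as above.
True-score variance = [0.86 + 0.85 + 0.74] + 1.8 = 2.45 + 1.8 = 4.25.
Reliability = 4.25 / 4.8 = 0.885.

0.885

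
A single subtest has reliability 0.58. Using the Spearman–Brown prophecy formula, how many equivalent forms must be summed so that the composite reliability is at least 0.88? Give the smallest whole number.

k ≥ ρ*(1−ρ₁)/(ρ₁(1−ρ*)) = 0.88·0.42 / (0.58·0.12) = 5.310.
Smallest integer k = 6.

6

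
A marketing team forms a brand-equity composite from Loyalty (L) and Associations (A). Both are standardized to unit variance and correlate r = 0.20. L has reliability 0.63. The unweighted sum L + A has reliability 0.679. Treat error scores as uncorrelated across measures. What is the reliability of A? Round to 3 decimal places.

Var(L+A) = 2 + 2·0.20 = 2.400.
True-score variance = ρ_L + ρ_A + 2·0.20, so 0.679 = (0.63 + ρ_A + 0.40) / 2.400.
ρ_A = 0.679·2.400 − 0.63 − 0.40 = 0.600.

0.600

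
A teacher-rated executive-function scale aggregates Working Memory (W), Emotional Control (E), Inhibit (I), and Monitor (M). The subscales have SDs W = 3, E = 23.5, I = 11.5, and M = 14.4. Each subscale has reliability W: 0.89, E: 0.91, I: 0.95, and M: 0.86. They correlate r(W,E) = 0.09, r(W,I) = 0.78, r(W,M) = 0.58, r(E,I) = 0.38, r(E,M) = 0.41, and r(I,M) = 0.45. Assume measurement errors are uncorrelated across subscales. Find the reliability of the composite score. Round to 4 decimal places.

Var(W+E+I+M) = 3² + 23.5² + 11.5² + 14.4² + 2·[3·23.5·0.09 + 3·11.5·0.78 + 3·14.4·0.58 + 23.5·11.5·0.38 + 23.5·14.4·0.41 + 11.5·14.4·0.45] = 900.86 + 748.54 = 1649.4.
Because errors are independent across components, Cov(Tᵢ,Tⱼ) = Cov(Xᵢ,Xⱼ); the off-diagonal part of the true-score variance is the same as above.
True-score variance = [3²·0.89 + 23.5²·0.91 + 11.5²·0.95 + 14.4²·0.86] + 748.54 = 814.525 + 748.54 = 1563.06.
Reliability = 1563.06 / 1649.4 = 0.9477.

0.9477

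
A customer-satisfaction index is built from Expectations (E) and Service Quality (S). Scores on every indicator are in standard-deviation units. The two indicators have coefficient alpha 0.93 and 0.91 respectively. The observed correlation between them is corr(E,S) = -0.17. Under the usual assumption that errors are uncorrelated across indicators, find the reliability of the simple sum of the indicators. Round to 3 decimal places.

Var(E+S) = 2 + 2·[(-0.17)] = 2 − 0.34 = 1.66.
Under uncorrelated errors the observed covariances equal the true-score covariances, so only the own-variance terms attenuate.
True-score variance = [0.93 + 0.91] − 0.34 = 1.84 − 0.34 = 1.5.
Reliability = 1.5 / 1.66 = 0.904.

0.904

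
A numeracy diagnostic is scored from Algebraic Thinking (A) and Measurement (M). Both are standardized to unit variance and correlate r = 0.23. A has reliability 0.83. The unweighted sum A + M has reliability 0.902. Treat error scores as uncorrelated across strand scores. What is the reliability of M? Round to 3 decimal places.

0.929

Var(A+M) = 2 + 2·0.23 = 2.460.
True-score variance = ρ_A + ρ_M + 2·0.23, so 0.902 = (0.83 + ρ_M + 0.46) / 2.460.
ρ_M = 0.902·2.460 − 0.83 − 0.46 = 0.929.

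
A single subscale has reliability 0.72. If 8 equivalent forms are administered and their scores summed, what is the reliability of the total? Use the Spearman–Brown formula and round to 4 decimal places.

0.9536

ρ_k = kρ / (1 + (k−1)ρ) = 8·0.72 / (1 + 7·0.72) = 5.760 / 6.040 = 0.9536.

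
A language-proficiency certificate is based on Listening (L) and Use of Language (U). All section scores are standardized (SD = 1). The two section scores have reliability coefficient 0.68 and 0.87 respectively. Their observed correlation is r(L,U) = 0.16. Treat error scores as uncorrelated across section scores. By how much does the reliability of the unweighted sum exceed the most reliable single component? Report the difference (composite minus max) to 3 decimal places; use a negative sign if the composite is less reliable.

Var(sum) = 2 + 0.32 = 2.32; true-score variance = 1.55 + 0.32 = 1.87; composite reliability = 0.8060.
Max component reliability = 0.8700.
Difference = 0.8060 − 0.8700 = -0.064.

-0.064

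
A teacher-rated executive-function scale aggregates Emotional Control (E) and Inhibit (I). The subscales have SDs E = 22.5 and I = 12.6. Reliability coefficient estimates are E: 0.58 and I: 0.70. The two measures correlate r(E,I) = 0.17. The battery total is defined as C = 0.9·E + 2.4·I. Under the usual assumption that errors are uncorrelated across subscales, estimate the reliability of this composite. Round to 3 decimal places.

Var(C) = 0.9²·22.5² + 2.4²·12.6² + 2·[2.16·22.5·12.6·0.17] = 1324.52 + 208.202 = 1532.72.
With uncorrelated errors the cross-covariances are all true-score covariance, so they carry over unchanged; only the diagonal terms shrink to ρᵢσᵢ².
True-score variance = [0.9²·22.5²·0.58 + 2.4²·12.6²·0.70] + 208.202 = 877.957 + 208.202 = 1086.16.
Reliability = 1086.16 / 1532.72 = 0.709.

0.709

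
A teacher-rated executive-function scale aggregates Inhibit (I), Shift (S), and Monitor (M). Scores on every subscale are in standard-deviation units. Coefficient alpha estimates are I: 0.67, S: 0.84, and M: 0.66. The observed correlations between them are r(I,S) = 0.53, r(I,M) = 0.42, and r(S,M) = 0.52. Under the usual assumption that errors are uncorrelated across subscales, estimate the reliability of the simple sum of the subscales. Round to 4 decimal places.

0.8603

Var(I+S+M) = 3 + 2·[0.53 + 0.42 + 0.52] = 3 + 2.94 = 5.94.
Under uncorrelated errors the observed covariances equal the true-score covariances, so only the own-variance terms attenuate.
True-score variance = [0.67 + 0.84 + 0.66] + 2.94 = 2.17 + 2.94 = 5.11.
Reliability = 5.11 / 5.94 = 0.8603.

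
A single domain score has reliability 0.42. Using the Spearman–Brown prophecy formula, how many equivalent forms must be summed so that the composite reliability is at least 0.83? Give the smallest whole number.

k ≥ ρ*(1−ρ₁)/(ρ₁(1−ρ*)) = 0.83·0.58 / (0.42·0.17) = 6.742.
Smallest integer k = 7.

7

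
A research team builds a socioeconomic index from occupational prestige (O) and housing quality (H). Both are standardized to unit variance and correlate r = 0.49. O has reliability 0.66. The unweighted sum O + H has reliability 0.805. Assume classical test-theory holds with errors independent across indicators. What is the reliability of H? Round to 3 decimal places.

Var(O+H) = 2 + 2·0.49 = 2.980.
True-score variance = ρ_O + ρ_H + 2·0.49, so 0.805 = (0.66 + ρ_H + 0.98) / 2.980.
ρ_H = 0.805·2.980 − 0.66 − 0.98 = 0.759.

0.759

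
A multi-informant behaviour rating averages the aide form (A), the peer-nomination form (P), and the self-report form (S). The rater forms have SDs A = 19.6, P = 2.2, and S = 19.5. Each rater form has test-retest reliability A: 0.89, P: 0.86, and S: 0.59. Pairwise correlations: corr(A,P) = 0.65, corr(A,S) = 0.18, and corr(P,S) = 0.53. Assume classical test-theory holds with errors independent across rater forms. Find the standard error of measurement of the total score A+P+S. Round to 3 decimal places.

Var(total) = 769.25 + 239.122 = 1008.37.
True-score variance = 570.412 + 239.122 = 809.534, so reliability = 0.8028.
Error variance = 1008.37 − 809.534 = 198.838; SEM = √198.838 = 14.101.

14.101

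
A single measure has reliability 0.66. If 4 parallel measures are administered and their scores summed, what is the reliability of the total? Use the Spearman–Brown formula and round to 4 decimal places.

0.8859

ρ_k = kρ / (1 + (k−1)ρ) = 4·0.66 / (1 + 3·0.66) = 2.640 / 2.980 = 0.8859.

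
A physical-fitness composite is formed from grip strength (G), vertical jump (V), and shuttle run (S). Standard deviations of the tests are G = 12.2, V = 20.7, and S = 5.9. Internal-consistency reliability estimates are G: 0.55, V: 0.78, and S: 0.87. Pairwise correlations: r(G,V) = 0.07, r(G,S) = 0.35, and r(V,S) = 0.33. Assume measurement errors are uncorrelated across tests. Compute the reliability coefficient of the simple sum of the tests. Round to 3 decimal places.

0.787

Var(G+V+S) = 12.2² + 20.7² + 5.9² + 2·[12.2·20.7·0.07 + 12.2·5.9·0.35 + 20.7·5.9·0.33] = 612.14 + 166.347 = 778.487.
Because errors are independent across components, Cov(Tᵢ,Tⱼ) = Cov(Xᵢ,Xⱼ); the off-diagonal part of the true-score variance is the same as above.
True-score variance = [12.2²·0.55 + 20.7²·0.78 + 5.9²·0.87] + 166.347 = 446.369 + 166.347 = 612.716.
Reliability = 612.716 / 778.487 = 0.787.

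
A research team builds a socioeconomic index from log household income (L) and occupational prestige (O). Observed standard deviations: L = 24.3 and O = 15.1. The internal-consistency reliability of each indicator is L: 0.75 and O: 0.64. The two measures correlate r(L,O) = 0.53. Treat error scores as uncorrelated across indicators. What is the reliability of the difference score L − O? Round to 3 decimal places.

0.465

Var(L−O) = 24.3² + 15.1² − 2·24.3·15.1·0.53 = 818.5 − 388.946 = 429.554.
Under uncorrelated errors the observed covariances equal the true-score covariances, so only the own-variance terms attenuate.
True-score variance = [24.3²·0.75 + 15.1²·0.64] − 388.946 = 588.794 − 388.946 = 199.848.
Reliability = 199.848 / 429.554 = 0.465.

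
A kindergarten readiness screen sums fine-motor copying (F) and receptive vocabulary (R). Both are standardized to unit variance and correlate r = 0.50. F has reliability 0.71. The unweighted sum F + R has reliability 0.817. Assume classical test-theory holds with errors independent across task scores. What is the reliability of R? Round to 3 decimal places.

0.741

Var(F+R) = 2 + 2·0.50 = 3.000.
True-score variance = ρ_F + ρ_R + 2·0.50, so 0.817 = (0.71 + ρ_R + 1.00) / 3.000.
ρ_R = 0.817·3.000 − 0.71 − 1.00 = 0.741.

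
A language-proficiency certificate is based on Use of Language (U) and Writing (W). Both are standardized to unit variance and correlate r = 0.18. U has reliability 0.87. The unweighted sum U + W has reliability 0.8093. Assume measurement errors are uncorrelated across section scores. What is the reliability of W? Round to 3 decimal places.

0.680

Var(U+W) = 2 + 2·0.18 = 2.360.
True-score variance = ρ_U + ρ_W + 2·0.18, so 0.8093 = (0.87 + ρ_W + 0.36) / 2.360.
ρ_W = 0.8093·2.360 − 0.87 − 0.36 = 0.680.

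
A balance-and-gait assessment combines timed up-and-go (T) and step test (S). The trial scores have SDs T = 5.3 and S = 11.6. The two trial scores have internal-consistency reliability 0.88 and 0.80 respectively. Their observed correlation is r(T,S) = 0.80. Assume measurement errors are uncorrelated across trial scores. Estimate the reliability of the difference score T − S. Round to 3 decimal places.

Var(T−S) = 5.3² + 11.6² − 2·5.3·11.6·0.80 = 162.65 − 98.368 = 64.282.
Under uncorrelated errors the observed covariances equal the true-score covariances, so only the own-variance terms attenuate.
True-score variance = [5.3²·0.88 + 11.6²·0.80] − 98.368 = 132.367 − 98.368 = 33.9992.
Reliability = 33.9992 / 64.282 = 0.529.

0.529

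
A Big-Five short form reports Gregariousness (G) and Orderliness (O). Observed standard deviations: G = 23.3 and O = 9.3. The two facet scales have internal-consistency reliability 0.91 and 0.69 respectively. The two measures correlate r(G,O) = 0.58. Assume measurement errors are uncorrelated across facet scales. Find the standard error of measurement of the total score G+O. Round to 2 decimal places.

Var(total) = 629.38 + 251.36 = 880.74.
True-score variance = 553.708 + 251.36 = 805.068, so reliability = 0.9141.
Error variance = 880.74 − 805.068 = 75.672; SEM = √75.672 = 8.70.

8.70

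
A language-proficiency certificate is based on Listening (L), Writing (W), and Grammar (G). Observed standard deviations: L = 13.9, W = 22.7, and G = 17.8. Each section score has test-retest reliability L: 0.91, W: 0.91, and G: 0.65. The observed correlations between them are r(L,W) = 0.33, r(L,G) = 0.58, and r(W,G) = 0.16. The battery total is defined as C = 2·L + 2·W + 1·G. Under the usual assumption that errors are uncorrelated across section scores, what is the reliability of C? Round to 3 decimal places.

Var(C) = 2²·13.9² + 2²·22.7² + 17.8² + 2·[4·13.9·22.7·0.33 + 2·13.9·17.8·0.58 + 2·22.7·17.8·0.16] = 3150.84 + 1665.61 = 4816.45.
With uncorrelated errors the cross-covariances are all true-score covariance, so they carry over unchanged; only the diagonal terms shrink to ρᵢσᵢ².
True-score variance = [2²·13.9²·0.91 + 2²·22.7²·0.91 + 17.8²·0.65] + 1665.61 = 2784.89 + 1665.61 = 4450.5.
Reliability = 4450.5 / 4816.45 = 0.924.

0.924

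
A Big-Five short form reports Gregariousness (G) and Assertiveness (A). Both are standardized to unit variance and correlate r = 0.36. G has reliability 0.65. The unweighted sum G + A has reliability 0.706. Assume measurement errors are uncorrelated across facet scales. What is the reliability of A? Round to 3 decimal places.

0.550

Var(G+A) = 2 + 2·0.36 = 2.720.
True-score variance = ρ_G + ρ_A + 2·0.36, so 0.706 = (0.65 + ρ_A + 0.72) / 2.720.
ρ_A = 0.706·2.720 − 0.65 − 0.72 = 0.550.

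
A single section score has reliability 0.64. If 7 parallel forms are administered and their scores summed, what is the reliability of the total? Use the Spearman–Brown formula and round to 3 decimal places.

0.926

ρ_k = kρ / (1 + (k−1)ρ) = 7·0.64 / (1 + 6·0.64) = 4.480 / 4.840 = 0.926.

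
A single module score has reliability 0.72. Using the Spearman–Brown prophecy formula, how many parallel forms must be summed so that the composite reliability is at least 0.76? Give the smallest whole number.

k ≥ ρ*(1−ρ₁)/(ρ₁(1−ρ*)) = 0.76·0.28 / (0.72·0.24) = 1.231.
Smallest integer k = 2.

2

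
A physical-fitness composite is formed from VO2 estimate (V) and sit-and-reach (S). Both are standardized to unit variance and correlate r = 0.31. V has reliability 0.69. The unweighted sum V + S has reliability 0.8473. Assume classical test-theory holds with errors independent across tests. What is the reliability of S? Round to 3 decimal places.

0.910

Var(V+S) = 2 + 2·0.31 = 2.620.
True-score variance = ρ_V + ρ_S + 2·0.31, so 0.8473 = (0.69 + ρ_S + 0.62) / 2.620.
ρ_S = 0.8473·2.620 − 0.69 − 0.62 = 0.910.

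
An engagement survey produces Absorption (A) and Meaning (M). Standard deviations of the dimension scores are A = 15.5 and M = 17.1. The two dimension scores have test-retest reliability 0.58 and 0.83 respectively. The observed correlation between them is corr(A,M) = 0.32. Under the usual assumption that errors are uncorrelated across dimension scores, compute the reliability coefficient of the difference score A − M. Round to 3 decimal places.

Var(A−M) = 15.5² + 17.1² − 2·15.5·17.1·0.32 = 532.66 − 169.632 = 363.028.
Because errors are independent across components, Cov(Tᵢ,Tⱼ) = Cov(Xᵢ,Xⱼ); the off-diagonal part of the true-score variance is the same as above.
True-score variance = [15.5²·0.58 + 17.1²·0.83] − 169.632 = 382.045 − 169.632 = 212.413.
Reliability = 212.413 / 363.028 = 0.585.

0.585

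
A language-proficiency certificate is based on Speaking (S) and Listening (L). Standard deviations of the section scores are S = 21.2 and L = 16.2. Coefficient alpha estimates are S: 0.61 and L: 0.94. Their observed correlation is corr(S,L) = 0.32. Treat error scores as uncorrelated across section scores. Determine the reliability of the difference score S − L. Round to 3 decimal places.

Var(S−L) = 21.2² + 16.2² − 2·21.2·16.2·0.32 = 711.88 − 219.802 = 492.078.
Under uncorrelated errors the observed covariances equal the true-score covariances, so only the own-variance terms attenuate.
True-score variance = [21.2²·0.61 + 16.2²·0.94] − 219.802 = 520.852 − 219.802 = 301.05.
Reliability = 301.05 / 492.078 = 0.612.

0.612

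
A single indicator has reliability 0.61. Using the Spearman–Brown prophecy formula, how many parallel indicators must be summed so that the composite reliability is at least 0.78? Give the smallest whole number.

k ≥ ρ*(1−ρ₁)/(ρ₁(1−ρ*)) = 0.78·0.39 / (0.61·0.22) = 2.267.
Smallest integer k = 3.

3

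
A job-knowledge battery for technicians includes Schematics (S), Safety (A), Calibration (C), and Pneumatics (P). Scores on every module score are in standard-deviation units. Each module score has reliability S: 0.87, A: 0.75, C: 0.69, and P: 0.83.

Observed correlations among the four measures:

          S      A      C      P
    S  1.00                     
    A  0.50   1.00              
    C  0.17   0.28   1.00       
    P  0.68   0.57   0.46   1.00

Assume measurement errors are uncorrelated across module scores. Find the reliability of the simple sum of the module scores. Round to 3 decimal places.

Var(S+A+C+P) = 4 + 2·[0.50 + 0.17 + 0.68 + 0.28 + 0.57 + 0.46] = 4 + 5.32 = 9.32.
Because errors are independent across components, Cov(Tᵢ,Tⱼ) = Cov(Xᵢ,Xⱼ); the off-diagonal part of the true-score variance is the same as above.
True-score variance = [0.87 + 0.75 + 0.69 + 0.83] + 5.32 = 3.14 + 5.32 = 8.46.
Reliability = 8.46 / 9.32 = 0.908.

0.908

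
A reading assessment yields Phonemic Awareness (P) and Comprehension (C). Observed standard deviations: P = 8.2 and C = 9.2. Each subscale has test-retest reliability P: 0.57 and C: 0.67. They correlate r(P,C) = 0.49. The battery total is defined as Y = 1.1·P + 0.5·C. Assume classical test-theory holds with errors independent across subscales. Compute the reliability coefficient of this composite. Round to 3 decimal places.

Var(Y) = 1.1²·8.2² + 0.5²·9.2² + 2·[0.55·8.2·9.2·0.49] = 102.52 + 40.6622 = 143.183.
With uncorrelated errors the cross-covariances are all true-score covariance, so they carry over unchanged; only the diagonal terms shrink to ρᵢσᵢ².
True-score variance = [1.1²·8.2²·0.57 + 0.5²·9.2²·0.67] + 40.6622 = 60.5526 + 40.6622 = 101.215.
Reliability = 101.215 / 143.183 = 0.707.

0.707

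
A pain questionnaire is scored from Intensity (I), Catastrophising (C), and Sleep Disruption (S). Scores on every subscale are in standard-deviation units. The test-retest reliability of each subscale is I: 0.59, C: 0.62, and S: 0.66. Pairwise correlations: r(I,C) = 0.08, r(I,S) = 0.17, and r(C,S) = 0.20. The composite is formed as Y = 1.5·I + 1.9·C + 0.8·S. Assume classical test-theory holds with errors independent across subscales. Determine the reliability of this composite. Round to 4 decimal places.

Var(Y) = 1.5² + 1.9² + 0.8² + 2·[2.85·0.08 + 1.2·0.17 + 1.52·0.20] = 6.5 + 1.472 = 7.972.
Because errors are independent across components, Cov(Tᵢ,Tⱼ) = Cov(Xᵢ,Xⱼ); the off-diagonal part of the true-score variance is the same as above.
True-score variance = [1.5²·0.59 + 1.9²·0.62 + 0.8²·0.66] + 1.472 = 3.9881 + 1.472 = 5.4601.
Reliability = 5.4601 / 7.972 = 0.6849.

0.6849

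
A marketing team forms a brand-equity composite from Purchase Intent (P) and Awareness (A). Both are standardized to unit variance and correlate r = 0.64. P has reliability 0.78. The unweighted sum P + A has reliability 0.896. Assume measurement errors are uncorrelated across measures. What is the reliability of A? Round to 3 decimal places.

Var(P+A) = 2 + 2·0.64 = 3.280.
True-score variance = ρ_P + ρ_A + 2·0.64, so 0.896 = (0.78 + ρ_A + 1.28) / 3.280.
ρ_A = 0.896·3.280 − 0.78 − 1.28 = 0.879.

0.879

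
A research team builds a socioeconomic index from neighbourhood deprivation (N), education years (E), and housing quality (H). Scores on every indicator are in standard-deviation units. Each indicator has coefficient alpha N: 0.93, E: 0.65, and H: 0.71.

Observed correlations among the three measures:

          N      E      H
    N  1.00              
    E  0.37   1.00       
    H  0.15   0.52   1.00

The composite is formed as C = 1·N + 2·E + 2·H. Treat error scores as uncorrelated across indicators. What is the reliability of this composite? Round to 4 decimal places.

Var(C) = 1 + 2² + 2² + 2·[2·0.37 + 2·0.15 + 4·0.52] = 9 + 6.24 = 15.24.
Because errors are independent across components, Cov(Tᵢ,Tⱼ) = Cov(Xᵢ,Xⱼ); the off-diagonal part of the true-score variance is the same as above.
True-score variance = [0.93 + 2²·0.65 + 2²·0.71] + 6.24 = 6.37 + 6.24 = 12.61.
Reliability = 12.61 / 15.24 = 0.8274.

0.8274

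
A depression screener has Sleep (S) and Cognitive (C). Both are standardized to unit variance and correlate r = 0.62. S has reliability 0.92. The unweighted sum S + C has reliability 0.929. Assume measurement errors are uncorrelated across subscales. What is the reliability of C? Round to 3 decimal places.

Var(S+C) = 2 + 2·0.62 = 3.240.
True-score variance = ρ_S + ρ_C + 2·0.62, so 0.929 = (0.92 + ρ_C + 1.24) / 3.240.
ρ_C = 0.929·3.240 − 0.92 − 1.24 = 0.850.

0.850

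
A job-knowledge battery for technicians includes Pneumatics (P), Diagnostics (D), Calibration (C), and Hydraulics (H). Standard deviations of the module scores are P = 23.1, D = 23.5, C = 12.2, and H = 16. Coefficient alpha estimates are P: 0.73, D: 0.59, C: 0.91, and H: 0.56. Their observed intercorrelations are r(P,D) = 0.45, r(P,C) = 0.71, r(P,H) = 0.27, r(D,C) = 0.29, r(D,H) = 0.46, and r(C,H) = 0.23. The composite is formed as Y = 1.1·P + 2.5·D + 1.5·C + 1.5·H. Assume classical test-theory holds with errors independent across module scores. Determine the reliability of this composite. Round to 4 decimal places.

0.8021

Var(Y) = 1.1²·23.1² + 2.5²·23.5² + 1.5²·12.2² + 1.5²·16² + 2·[2.75·23.1·23.5·0.45 + 1.65·23.1·12.2·0.71 + 1.65·23.1·16·0.27 + 3.75·23.5·12.2·0.29 + 3.75·23.5·16·0.46 + 2.25·12.2·16·0.23] = 5008.12 + 4455.98 = 9464.1.
With uncorrelated errors the cross-covariances are all true-score covariance, so they carry over unchanged; only the diagonal terms shrink to ρᵢσᵢ².
True-score variance = [1.1²·23.1²·0.73 + 2.5²·23.5²·0.59 + 1.5²·12.2²·0.91 + 1.5²·16²·0.56] + 4455.98 = 3135.07 + 4455.98 = 7591.05.
Reliability = 7591.05 / 9464.1 = 0.8021.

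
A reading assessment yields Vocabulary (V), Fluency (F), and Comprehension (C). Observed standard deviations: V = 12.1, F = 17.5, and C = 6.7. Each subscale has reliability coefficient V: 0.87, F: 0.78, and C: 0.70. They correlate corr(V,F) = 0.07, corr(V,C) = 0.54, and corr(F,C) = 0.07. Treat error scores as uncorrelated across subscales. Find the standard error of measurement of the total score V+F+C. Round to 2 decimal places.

Var(total) = 497.55 + 133.616 = 631.166.
True-score variance = 397.675 + 133.616 = 531.29, so reliability = 0.8418.
Error variance = 631.166 − 531.29 = 99.8753; SEM = √99.8753 = 9.99.

9.99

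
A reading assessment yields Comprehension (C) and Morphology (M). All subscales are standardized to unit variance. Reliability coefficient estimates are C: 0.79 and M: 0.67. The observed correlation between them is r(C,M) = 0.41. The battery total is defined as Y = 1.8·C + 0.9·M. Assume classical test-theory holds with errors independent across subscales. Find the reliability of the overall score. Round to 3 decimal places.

0.824

Var(Y) = 1.8² + 0.9² + 2·[1.62·0.41] = 4.05 + 1.3284 = 5.3784.
With uncorrelated errors the cross-covariances are all true-score covariance, so they carry over unchanged; only the diagonal terms shrink to ρᵢσᵢ².
True-score variance = [1.8²·0.79 + 0.9²·0.67] + 1.3284 = 3.1023 + 1.3284 = 4.4307.
Reliability = 4.4307 / 5.3784 = 0.824.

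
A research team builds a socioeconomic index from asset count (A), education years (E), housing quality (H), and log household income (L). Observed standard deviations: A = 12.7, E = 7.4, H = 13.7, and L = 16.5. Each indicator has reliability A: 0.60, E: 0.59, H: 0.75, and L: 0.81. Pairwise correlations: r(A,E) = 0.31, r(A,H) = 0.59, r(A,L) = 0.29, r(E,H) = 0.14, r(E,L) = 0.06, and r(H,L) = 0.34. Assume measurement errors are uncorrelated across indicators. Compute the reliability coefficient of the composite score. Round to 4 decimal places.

Var(A+E+H+L) = 12.7² + 7.4² + 13.7² + 16.5² + 2·[12.7·7.4·0.31 + 12.7·13.7·0.59 + 12.7·16.5·0.29 + 7.4·13.7·0.14 + 7.4·16.5·0.06 + 13.7·16.5·0.34] = 675.99 + 581.867 = 1257.86.
Under uncorrelated errors the observed covariances equal the true-score covariances, so only the own-variance terms attenuate.
True-score variance = [12.7²·0.60 + 7.4²·0.59 + 13.7²·0.75 + 16.5²·0.81] + 581.867 = 490.372 + 581.867 = 1072.24.
Reliability = 1072.24 / 1257.86 = 0.8524.

0.8524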